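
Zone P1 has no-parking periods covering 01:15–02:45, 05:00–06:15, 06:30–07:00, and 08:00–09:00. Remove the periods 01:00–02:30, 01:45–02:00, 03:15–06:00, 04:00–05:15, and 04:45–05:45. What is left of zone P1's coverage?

02:30–02:45, 06:00–06:15, 06:30–07:00, 08:00–09:00

B, merged: 01:00–02:30, 03:15–06:00.
01:15–02:45 minus B → 02:30–02:45.
05:00–06:15 minus B → 06:00–06:15.
06:30–07:00: no B overlap → unchanged.
08:00–09:00: no B overlap → unchanged.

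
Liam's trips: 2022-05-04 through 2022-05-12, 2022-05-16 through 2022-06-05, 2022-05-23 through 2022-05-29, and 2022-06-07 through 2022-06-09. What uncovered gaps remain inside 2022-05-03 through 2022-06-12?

After merging, the occupied span is 2022-05-04 through 2022-05-12, 2022-05-16 through 2022-06-05, 2022-06-07 through 2022-06-09.
Complement within 2022-05-03 through 2022-06-12: 2022-05-03 through 2022-05-03, 2022-05-13 through 2022-05-15, 2022-06-06 through 2022-06-06, 2022-06-10 through 2022-06-12.

2022-05-03 through 2022-05-03, 2022-05-13 through 2022-05-15, 2022-06-06 through 2022-06-06, 2022-06-10 through 2022-06-12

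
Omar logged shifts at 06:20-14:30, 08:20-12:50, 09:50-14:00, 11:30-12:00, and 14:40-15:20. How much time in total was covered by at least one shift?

Merged: 06:20–14:30, 14:40–15:20.
Lengths: 8 h 10 min + 40 min = 8 h 50 min.

8 h 50 min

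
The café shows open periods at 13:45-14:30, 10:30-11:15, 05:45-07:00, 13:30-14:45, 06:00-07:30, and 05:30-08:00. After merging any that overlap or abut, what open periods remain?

Sort by start: 05:30–08:00, 05:45–07:00, 06:00–07:30, 10:30–11:15, 13:30–14:45, 13:45–14:30.
05:45–07:00 overlaps/touches 05:30–08:00 → extend to 05:30–08:00.
06:00–07:30 overlaps/touches 05:30–08:00 → extend to 05:30–08:00.
10:30–11:15 is disjoint → start new block.
13:30–14:45 is disjoint → start new block.
13:45–14:30 overlaps/touches 13:30–14:45 → extend to 13:30–14:45.

05:30–08:00, 10:30–11:15, 13:30–14:45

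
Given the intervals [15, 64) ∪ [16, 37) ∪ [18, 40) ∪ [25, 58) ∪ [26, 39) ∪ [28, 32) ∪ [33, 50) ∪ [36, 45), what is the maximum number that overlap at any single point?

7

Sweep endpoints in order; track running count of active intervals.
Peak of 7 reached at 36.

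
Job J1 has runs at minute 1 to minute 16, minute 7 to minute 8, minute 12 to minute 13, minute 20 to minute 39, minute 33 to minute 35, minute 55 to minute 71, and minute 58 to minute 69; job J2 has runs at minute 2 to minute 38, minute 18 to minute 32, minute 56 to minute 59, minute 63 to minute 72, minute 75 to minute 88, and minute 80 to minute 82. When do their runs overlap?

Merge the first list: minute 1 to minute 16, minute 20 to minute 39, minute 55 to minute 71.
Merge the second list: minute 2 to minute 38, minute 56 to minute 59, minute 63 to minute 72, minute 75 to minute 88.
minute 1 to minute 16 overlaps B on minute 2 to minute 16.
minute 20 to minute 39 overlaps B on minute 20 to minute 38.
minute 55 to minute 71 overlaps B on minute 56 to minute 59, minute 63 to minute 71.

minute 2 to minute 16, minute 20 to minute 38, minute 56 to minute 59, minute 63 to minute 71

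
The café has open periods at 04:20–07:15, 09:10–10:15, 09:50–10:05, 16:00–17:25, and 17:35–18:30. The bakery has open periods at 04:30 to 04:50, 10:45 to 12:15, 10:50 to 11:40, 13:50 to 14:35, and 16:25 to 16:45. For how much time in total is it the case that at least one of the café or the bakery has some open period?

8 h 35 min

Merge the first list: 04:20-07:15, 09:10-10:15, 16:00-17:25, 17:35-18:30.
Merge the second list: 04:30-04:50, 10:45-12:15, 13:50-14:35, 16:25-16:45.
A ∪ B = 04:20-07:15, 09:10-10:15, 10:45-12:15, 13:50-14:35, 16:00-17:25, 17:35-18:30.
Total: 2 h 55 min + 1 h 5 min + 1 h 30 min + 45 min + 1 h 25 min + 55 min = 8 h 35 min.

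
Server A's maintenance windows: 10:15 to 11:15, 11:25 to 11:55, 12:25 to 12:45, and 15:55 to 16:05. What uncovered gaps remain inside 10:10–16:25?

10:10-10:15, 11:15-11:25, 11:55-12:25, 12:45-15:55, 16:05-16:25

After merging, the occupied span is 10:15-11:15, 11:25-11:55, 12:25-12:45, 15:55-16:05.
Gaps within 10:10-16:25: 10:10-10:15, 11:15-11:25, 11:55-12:25, 12:45-15:55, 16:05-16:25.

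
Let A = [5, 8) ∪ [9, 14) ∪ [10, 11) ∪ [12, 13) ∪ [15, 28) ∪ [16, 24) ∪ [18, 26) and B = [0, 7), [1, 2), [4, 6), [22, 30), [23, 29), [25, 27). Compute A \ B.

[7, 8) ∪ [9, 14) ∪ [15, 22)

First set merges to [5, 8), [9, 14), [15, 28).
Second set merges to [0, 7), [22, 30).
[5, 8) with B removed leaves [7, 8).
[9, 14) is untouched.
[15, 28) with B removed leaves [15, 22).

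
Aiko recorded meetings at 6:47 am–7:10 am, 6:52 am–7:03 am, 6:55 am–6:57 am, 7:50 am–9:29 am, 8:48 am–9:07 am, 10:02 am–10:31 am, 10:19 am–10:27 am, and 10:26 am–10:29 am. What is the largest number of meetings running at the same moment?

3

Walk the sorted start/end points keeping a running depth.
The depth first hits 3 at 6:55 am.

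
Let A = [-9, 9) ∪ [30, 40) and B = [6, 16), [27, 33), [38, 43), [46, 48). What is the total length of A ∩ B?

8

A ∩ B = [6, 9), [30, 33), [38, 40).
Total: 3 + 3 + 2 = 8.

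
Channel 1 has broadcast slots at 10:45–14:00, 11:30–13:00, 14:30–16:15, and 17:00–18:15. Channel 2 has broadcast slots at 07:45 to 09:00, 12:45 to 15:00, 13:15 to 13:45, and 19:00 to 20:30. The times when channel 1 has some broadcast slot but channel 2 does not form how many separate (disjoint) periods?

3

First set merges to 10:45-14:00, 14:30-16:15, 17:00-18:15.
Second set merges to 07:45-09:00, 12:45-15:00, 19:00-20:30.
A \ B = 10:45-12:45, 15:00-16:15, 17:00-18:15.
That is 3 disjoint pieces.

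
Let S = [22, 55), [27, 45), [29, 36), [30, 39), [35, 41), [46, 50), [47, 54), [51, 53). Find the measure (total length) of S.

33

Merged: [22, 55).
Length: 33.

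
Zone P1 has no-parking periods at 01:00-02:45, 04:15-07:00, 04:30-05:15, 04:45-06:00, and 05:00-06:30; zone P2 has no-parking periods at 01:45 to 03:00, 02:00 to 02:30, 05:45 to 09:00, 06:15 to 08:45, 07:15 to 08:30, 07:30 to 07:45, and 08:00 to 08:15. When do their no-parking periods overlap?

01:45–02:45, 05:45–07:00

Merge the first list: 01:00–02:45, 04:15–07:00.
Merge the second list: 01:45–03:00, 05:45–09:00.
01:00–02:45 ∩ B → 01:45–02:45.
04:15–07:00 ∩ B → 05:45–07:00.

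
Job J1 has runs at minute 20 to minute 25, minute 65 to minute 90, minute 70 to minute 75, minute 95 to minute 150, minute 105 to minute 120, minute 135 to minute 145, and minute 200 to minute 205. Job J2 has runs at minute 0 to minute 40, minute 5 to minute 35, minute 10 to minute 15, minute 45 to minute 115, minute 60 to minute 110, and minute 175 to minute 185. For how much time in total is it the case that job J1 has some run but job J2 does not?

Merge the first list: minute 20 to minute 25, minute 65 to minute 90, minute 95 to minute 150, minute 200 to minute 205.
Merge the second list: minute 0 to minute 40, minute 45 to minute 115, minute 175 to minute 185.
A \ B = minute 115 to minute 150, minute 200 to minute 205.
Total: 35 minutes + 5 minutes = 40 minutes.

40 minutes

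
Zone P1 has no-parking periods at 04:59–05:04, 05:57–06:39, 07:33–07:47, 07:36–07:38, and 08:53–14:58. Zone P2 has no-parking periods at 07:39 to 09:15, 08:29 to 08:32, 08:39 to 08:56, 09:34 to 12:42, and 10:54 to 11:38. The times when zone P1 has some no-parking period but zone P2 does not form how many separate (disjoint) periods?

5

Merge the first list: 04:59–05:04, 05:57–06:39, 07:33–07:47, 08:53–14:58.
Merge the second list: 07:39–09:15, 09:34–12:42.
A \ B = 04:59–05:04, 05:57–06:39, 07:33–07:39, 09:15–09:34, 12:42–14:58.
That is 5 disjoint pieces.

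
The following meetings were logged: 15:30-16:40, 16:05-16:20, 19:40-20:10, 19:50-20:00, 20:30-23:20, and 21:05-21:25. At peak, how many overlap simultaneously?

2

Walk the sorted start/end points keeping a running depth.
The depth first hits 2 at 16:05.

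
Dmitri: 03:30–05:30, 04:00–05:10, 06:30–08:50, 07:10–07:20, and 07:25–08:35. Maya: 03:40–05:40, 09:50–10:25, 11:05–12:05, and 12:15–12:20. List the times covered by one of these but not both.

First set merges to 03:30–05:30, 06:30–08:50.
A \ B = 03:30–03:40, 06:30–08:50.
B \ A = 05:30–05:40, 09:50–10:25, 11:05–12:05, 12:15–12:20.
Union of the two gives the symmetric difference.

03:30–03:40, 05:30–05:40, 06:30–08:50, 09:50–10:25, 11:05–12:05, 12:15–12:20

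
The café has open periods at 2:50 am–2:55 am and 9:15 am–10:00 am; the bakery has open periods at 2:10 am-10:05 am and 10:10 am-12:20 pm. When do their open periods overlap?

2:50 am-2:55 am, 9:15 am-10:00 am

2:50 am-2:55 am meets the second set on 2:50 am-2:55 am.
9:15 am-10:00 am meets the second set on 9:15 am-10:00 am.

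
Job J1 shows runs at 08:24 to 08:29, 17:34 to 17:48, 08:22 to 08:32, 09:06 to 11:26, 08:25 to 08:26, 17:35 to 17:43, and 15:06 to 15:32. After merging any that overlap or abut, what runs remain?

08:22-08:32, 09:06-11:26, 15:06-15:32, 17:34-17:48

Sort by start: 08:22-08:32, 08:24-08:29, 08:25-08:26, 09:06-11:26, 15:06-15:32, 17:34-17:48, 17:35-17:43.
08:24-08:29 overlaps/touches 08:22-08:32 → extend to 08:22-08:32.
08:25-08:26 overlaps/touches 08:22-08:32 → extend to 08:22-08:32.
09:06-11:26 is disjoint → start new block.
15:06-15:32 is disjoint → start new block.
17:34-17:48 is disjoint → start new block.
17:35-17:43 overlaps/touches 17:34-17:48 → extend to 17:34-17:48.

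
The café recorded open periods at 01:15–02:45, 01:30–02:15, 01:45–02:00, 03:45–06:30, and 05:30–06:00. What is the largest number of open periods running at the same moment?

3

Walk the sorted start/end points keeping a running depth.
The depth first hits 3 at 01:45.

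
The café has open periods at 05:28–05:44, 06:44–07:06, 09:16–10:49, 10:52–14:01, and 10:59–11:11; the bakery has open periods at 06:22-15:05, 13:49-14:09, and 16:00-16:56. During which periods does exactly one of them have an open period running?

05:28–05:44, 06:22–06:44, 07:06–09:16, 10:49–10:52, 14:01–15:05, 16:00–16:56

Merge the first list: 05:28–05:44, 06:44–07:06, 09:16–10:49, 10:52–14:01.
Merge the second list: 06:22–15:05, 16:00–16:56.
A but not B: 05:28–05:44.
B but not A: 06:22–06:44, 07:06–09:16, 10:49–10:52, 14:01–15:05, 16:00–16:56.
Combining gives A △ B.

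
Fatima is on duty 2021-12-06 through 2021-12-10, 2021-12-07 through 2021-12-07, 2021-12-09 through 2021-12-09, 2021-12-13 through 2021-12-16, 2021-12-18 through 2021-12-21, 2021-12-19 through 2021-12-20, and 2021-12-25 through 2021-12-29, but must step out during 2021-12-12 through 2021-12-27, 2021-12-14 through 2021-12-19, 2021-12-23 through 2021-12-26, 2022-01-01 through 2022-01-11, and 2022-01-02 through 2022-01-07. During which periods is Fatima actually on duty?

First set merges to 2021-12-06 through 2021-12-10, 2021-12-13 through 2021-12-16, 2021-12-18 through 2021-12-21, 2021-12-25 through 2021-12-29.
Second set merges to 2021-12-12 through 2021-12-27, 2022-01-01 through 2022-01-11.
2021-12-06 through 2021-12-10 is untouched.
2021-12-13 through 2021-12-16 lies entirely inside B → drops out.
2021-12-18 through 2021-12-21 lies entirely inside B → drops out.
2021-12-25 through 2021-12-29 with B removed leaves 2021-12-28 through 2021-12-29.

2021-12-06 through 2021-12-10, 2021-12-28 through 2021-12-29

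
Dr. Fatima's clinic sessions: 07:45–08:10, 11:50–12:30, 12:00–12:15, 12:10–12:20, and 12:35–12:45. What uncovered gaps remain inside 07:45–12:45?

08:10–11:50, 12:30–12:35

Covered (merged): 07:45–08:10, 11:50–12:30, 12:35–12:45.
Uncovered inside 07:45–12:45: 08:10–11:50, 12:30–12:35.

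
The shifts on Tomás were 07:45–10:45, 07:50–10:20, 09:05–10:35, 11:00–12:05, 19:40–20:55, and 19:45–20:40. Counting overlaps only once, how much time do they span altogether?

5 h 20 min

Merged: 07:45–10:45, 11:00–12:05, 19:40–20:55.
Lengths: 3 h + 1 h 5 min + 1 h 15 min = 5 h 20 min.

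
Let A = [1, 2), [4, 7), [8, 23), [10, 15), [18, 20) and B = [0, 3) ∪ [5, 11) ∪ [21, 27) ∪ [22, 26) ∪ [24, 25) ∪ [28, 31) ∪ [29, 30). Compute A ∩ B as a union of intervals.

Merge the first list: [1, 2), [4, 7), [8, 23).
Merge the second list: [0, 3), [5, 11), [21, 27), [28, 31).
[1, 2) overlaps B on [1, 2).
[4, 7) overlaps B on [5, 7).
[8, 23) overlaps B on [8, 11), [21, 23).

[1, 2) ∪ [5, 7) ∪ [8, 11) ∪ [21, 23)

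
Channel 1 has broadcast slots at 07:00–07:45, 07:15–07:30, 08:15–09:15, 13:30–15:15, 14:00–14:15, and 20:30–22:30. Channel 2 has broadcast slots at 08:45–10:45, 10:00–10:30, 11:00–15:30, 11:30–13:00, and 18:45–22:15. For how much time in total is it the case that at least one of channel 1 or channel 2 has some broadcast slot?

Merge the first list: 07:00–07:45, 08:15–09:15, 13:30–15:15, 20:30–22:30.
Merge the second list: 08:45–10:45, 11:00–15:30, 18:45–22:15.
A ∪ B = 07:00–07:45, 08:15–10:45, 11:00–15:30, 18:45–22:30.
Total: 45 min + 2 h 30 min + 4 h 30 min + 3 h 45 min = 11 h 30 min.

11 h 30 min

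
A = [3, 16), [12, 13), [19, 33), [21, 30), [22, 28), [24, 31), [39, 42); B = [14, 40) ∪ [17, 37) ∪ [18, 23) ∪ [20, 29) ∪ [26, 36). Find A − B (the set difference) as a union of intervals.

First set merges to [3, 16), [19, 33), [39, 42).
Second set merges to [14, 40).
[3, 16) with B removed leaves [3, 14).
[19, 33) lies entirely inside B → drops out.
[39, 42) with B removed leaves [40, 42).

[3, 14) ∪ [40, 42)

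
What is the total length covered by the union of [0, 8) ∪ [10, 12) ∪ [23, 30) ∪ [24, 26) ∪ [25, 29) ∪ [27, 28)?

17

Merged: [0, 8), [10, 12), [23, 30).
Lengths: 8 + 2 + 7 = 17.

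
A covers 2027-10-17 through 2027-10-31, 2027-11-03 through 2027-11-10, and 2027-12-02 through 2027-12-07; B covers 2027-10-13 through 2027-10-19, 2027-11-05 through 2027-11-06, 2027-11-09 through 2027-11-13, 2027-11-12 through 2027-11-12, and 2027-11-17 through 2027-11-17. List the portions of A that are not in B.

Second set merges to 2027-10-13 through 2027-10-19, 2027-11-05 through 2027-11-06, 2027-11-09 through 2027-11-13, 2027-11-17 through 2027-11-17.
2027-10-17 through 2027-10-31 minus B → 2027-10-20 through 2027-10-31.
2027-11-03 through 2027-11-10 minus B → 2027-11-03 through 2027-11-04, 2027-11-07 through 2027-11-08.
2027-12-02 through 2027-12-07: no B overlap → unchanged.

2027-10-20 through 2027-10-31, 2027-11-03 through 2027-11-04, 2027-11-07 through 2027-11-08, 2027-12-02 through 2027-12-07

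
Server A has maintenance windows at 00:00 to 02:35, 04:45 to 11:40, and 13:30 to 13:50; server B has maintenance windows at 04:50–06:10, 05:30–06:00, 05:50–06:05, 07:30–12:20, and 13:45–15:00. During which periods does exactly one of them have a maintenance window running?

Second set merges to 04:50–06:10, 07:30–12:20, 13:45–15:00.
A \ B = 00:00–02:35, 04:45–04:50, 06:10–07:30, 13:30–13:45.
B \ A = 11:40–12:20, 13:50–15:00.
Union of the two gives the symmetric difference.

00:00–02:35, 04:45–04:50, 06:10–07:30, 11:40–12:20, 13:30–13:45, 13:50–15:00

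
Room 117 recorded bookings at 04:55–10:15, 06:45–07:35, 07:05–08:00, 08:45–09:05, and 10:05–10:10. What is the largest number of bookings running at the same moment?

Sweep endpoints in order; track running count of active intervals.
Peak of 3 reached at 07:05.

3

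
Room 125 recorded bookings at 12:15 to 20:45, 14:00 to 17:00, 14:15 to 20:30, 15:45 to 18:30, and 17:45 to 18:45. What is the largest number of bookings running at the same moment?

Sweep endpoints in order; track running count of active intervals.
Peak of 4 reached at 15:45.

4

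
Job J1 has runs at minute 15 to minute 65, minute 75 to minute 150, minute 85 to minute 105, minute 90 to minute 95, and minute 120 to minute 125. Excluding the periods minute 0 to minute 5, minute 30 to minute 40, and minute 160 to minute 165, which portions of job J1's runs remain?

A, merged: minute 15 to minute 65, minute 75 to minute 150.
minute 15 to minute 65 \ B = minute 15 to minute 30, minute 40 to minute 65.
minute 75 to minute 150: nothing removed.

minute 15 to minute 30, minute 40 to minute 65, minute 75 to minute 150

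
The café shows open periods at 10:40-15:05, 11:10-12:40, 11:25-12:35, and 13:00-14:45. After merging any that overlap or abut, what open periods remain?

11:10–12:40 overlaps/touches 10:40–15:05 → extend to 10:40–15:05.
11:25–12:35 overlaps/touches 10:40–15:05 → extend to 10:40–15:05.
13:00–14:45 overlaps/touches 10:40–15:05 → extend to 10:40–15:05.

10:40–15:05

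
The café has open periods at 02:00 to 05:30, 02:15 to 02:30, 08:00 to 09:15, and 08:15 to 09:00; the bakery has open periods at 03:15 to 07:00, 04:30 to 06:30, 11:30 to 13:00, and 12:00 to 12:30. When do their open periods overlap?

A, merged: 02:00–05:30, 08:00–09:15.
B, merged: 03:15–07:00, 11:30–13:00.
02:00–05:30 meets the second set on 03:15–05:30.
08:00–09:15: no overlap with the second set.

03:15–05:30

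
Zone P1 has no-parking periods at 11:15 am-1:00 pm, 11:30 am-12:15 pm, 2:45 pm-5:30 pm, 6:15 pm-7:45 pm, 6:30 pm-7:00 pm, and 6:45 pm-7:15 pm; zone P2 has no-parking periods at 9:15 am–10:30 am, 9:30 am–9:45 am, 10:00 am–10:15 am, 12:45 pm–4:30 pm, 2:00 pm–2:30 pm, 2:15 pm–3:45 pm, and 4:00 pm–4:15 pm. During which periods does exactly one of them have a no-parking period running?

9:15 am-10:30 am, 11:15 am-12:45 pm, 1:00 pm-2:45 pm, 4:30 pm-5:30 pm, 6:15 pm-7:45 pm

First set merges to 11:15 am-1:00 pm, 2:45 pm-5:30 pm, 6:15 pm-7:45 pm.
Second set merges to 9:15 am-10:30 am, 12:45 pm-4:30 pm.
A \ B = 11:15 am-12:45 pm, 4:30 pm-5:30 pm, 6:15 pm-7:45 pm.
B \ A = 9:15 am-10:30 am, 1:00 pm-2:45 pm.
Union of the two gives the symmetric difference.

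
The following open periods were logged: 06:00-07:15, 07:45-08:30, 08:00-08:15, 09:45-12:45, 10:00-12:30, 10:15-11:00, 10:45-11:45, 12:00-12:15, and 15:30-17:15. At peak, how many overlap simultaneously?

At 10:45, 4 of the intervals are simultaneously active.
No point has more.

4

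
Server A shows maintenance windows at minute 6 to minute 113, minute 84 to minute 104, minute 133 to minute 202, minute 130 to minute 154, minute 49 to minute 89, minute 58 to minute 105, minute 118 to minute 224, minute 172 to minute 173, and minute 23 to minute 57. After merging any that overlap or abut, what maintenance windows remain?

minute 6 to minute 113, minute 118 to minute 224

Sort by start: minute 6 to minute 113, minute 23 to minute 57, minute 49 to minute 89, minute 58 to minute 105, minute 84 to minute 104, minute 118 to minute 224, minute 130 to minute 154, minute 133 to minute 202, minute 172 to minute 173.
minute 23 to minute 57 overlaps/touches minute 6 to minute 113 → extend to minute 6 to minute 113.
minute 49 to minute 89 overlaps/touches minute 6 to minute 113 → extend to minute 6 to minute 113.
minute 58 to minute 105 overlaps/touches minute 6 to minute 113 → extend to minute 6 to minute 113.
minute 84 to minute 104 overlaps/touches minute 6 to minute 113 → extend to minute 6 to minute 113.
minute 118 to minute 224 is disjoint → start new block.
minute 130 to minute 154 overlaps/touches minute 118 to minute 224 → extend to minute 118 to minute 224.
minute 133 to minute 202 overlaps/touches minute 118 to minute 224 → extend to minute 118 to minute 224.
minute 172 to minute 173 overlaps/touches minute 118 to minute 224 → extend to minute 118 to minute 224.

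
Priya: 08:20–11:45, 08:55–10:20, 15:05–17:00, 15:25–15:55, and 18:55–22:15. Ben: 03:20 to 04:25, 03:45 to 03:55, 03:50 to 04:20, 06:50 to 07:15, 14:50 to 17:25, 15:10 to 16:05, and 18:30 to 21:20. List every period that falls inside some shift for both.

15:05–17:00, 18:55–21:20

Merge the first list: 08:20–11:45, 15:05–17:00, 18:55–22:15.
Merge the second list: 03:20–04:25, 06:50–07:15, 14:50–17:25, 18:30–21:20.
08:20–11:45 meets no B interval.
15:05–17:00 ∩ B → 15:05–17:00.
18:55–22:15 ∩ B → 18:55–21:20.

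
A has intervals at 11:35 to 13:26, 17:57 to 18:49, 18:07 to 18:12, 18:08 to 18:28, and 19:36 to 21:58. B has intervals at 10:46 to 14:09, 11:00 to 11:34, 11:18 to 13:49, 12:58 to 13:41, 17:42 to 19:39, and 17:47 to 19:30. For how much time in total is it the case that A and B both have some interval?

2 h 46 min

Merge the first list: 11:35–13:26, 17:57–18:49, 19:36–21:58.
Merge the second list: 10:46–14:09, 17:42–19:39.
A ∩ B = 11:35–13:26, 17:57–18:49, 19:36–19:39.
Total: 1 h 51 min + 52 min + 3 min = 2 h 46 min.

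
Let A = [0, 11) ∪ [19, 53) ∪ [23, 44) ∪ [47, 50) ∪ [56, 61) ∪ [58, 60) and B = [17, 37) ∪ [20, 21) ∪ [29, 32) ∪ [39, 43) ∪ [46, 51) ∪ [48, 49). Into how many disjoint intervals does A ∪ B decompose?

3

Merge the first list: [0, 11), [19, 53), [56, 61).
Merge the second list: [17, 37), [39, 43), [46, 51).
A ∪ B = [0, 11), [17, 53), [56, 61).
That is 3 disjoint pieces.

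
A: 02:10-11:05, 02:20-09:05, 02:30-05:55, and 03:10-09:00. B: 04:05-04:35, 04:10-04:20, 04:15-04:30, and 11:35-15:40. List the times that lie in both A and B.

Merge the first list: 02:10–11:05.
Merge the second list: 04:05–04:35, 11:35–15:40.
02:10–11:05 meets the second set on 04:05–04:35.

04:05–04:35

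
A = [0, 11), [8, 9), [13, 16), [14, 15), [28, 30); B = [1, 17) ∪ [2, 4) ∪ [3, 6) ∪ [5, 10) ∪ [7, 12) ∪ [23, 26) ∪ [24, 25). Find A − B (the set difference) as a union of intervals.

A, merged: [0, 11), [13, 16), [28, 30).
B, merged: [1, 17), [23, 26).
[0, 11) \ B = [0, 1).
[13, 16): entirely removed.
[28, 30): nothing removed.

[0, 1) ∪ [28, 30)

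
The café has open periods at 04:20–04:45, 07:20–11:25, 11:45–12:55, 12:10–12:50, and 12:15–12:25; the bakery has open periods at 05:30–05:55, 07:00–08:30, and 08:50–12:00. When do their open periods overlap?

07:20–08:30, 08:50–11:25, 11:45–12:00

A, merged: 04:20–04:45, 07:20–11:25, 11:45–12:55.
04:20–04:45 falls entirely outside B.
07:20–11:25 overlaps B on 07:20–08:30, 08:50–11:25.
11:45–12:55 overlaps B on 11:45–12:00.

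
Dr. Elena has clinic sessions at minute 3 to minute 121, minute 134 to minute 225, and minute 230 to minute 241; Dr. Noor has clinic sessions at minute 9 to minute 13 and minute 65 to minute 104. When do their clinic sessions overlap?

minute 9 to minute 13, minute 65 to minute 104

minute 3 to minute 121 ∩ B → minute 9 to minute 13, minute 65 to minute 104.
minute 134 to minute 225 meets no B interval.
minute 230 to minute 241 meets no B interval.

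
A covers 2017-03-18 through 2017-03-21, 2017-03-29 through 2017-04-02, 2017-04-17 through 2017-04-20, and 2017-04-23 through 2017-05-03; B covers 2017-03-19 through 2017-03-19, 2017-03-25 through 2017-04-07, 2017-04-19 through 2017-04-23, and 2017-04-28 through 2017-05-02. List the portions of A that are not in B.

2017-03-18 through 2017-03-21 \ B = 2017-03-18 through 2017-03-18, 2017-03-20 through 2017-03-21.
2017-03-29 through 2017-04-02: entirely removed.
2017-04-17 through 2017-04-20 \ B = 2017-04-17 through 2017-04-18.
2017-04-23 through 2017-05-03 \ B = 2017-04-24 through 2017-04-27, 2017-05-03 through 2017-05-03.

2017-03-18 through 2017-03-18, 2017-03-20 through 2017-03-21, 2017-04-17 through 2017-04-18, 2017-04-24 through 2017-04-27, 2017-05-03 through 2017-05-03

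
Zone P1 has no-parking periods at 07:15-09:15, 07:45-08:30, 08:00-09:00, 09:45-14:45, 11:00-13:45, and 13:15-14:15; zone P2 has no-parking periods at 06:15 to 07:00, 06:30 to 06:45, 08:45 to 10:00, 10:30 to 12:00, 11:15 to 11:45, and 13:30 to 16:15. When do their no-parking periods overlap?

08:45-09:15, 09:45-10:00, 10:30-12:00, 13:30-14:45

A, merged: 07:15-09:15, 09:45-14:45.
B, merged: 06:15-07:00, 08:45-10:00, 10:30-12:00, 13:30-16:15.
07:15-09:15 meets the second set on 08:45-09:15.
09:45-14:45 meets the second set on 09:45-10:00, 10:30-12:00, 13:30-14:45.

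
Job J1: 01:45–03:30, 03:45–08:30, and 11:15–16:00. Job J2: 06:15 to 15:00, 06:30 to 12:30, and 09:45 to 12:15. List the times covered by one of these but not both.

01:45-03:30, 03:45-06:15, 08:30-11:15, 15:00-16:00

Merge the second list: 06:15-15:00.
A but not B: 01:45-03:30, 03:45-06:15, 15:00-16:00.
B but not A: 08:30-11:15.
Combining gives A △ B.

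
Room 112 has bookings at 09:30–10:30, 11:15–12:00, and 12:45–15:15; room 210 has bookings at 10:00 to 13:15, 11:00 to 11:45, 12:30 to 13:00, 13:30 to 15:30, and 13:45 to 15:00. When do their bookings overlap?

10:00–10:30, 11:15–12:00, 12:45–13:15, 13:30–15:15

B, merged: 10:00–13:15, 13:30–15:30.
09:30–10:30 meets the second set on 10:00–10:30.
11:15–12:00 meets the second set on 11:15–12:00.
12:45–15:15 meets the second set on 12:45–13:15, 13:30–15:15.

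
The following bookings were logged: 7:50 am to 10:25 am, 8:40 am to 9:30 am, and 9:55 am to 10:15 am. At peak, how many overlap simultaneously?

2

At 8:40 am, 2 of the intervals are simultaneously active.
No point has more.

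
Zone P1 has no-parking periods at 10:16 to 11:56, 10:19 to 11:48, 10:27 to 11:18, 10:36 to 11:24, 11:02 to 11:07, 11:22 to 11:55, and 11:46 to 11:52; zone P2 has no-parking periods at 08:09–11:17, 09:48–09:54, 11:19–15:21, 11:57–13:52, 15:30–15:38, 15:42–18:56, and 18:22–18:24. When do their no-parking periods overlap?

10:16–11:17, 11:19–11:56

Merge the first list: 10:16–11:56.
Merge the second list: 08:09–11:17, 11:19–15:21, 15:30–15:38, 15:42–18:56.
10:16–11:56 meets the second set on 10:16–11:17, 11:19–11:56.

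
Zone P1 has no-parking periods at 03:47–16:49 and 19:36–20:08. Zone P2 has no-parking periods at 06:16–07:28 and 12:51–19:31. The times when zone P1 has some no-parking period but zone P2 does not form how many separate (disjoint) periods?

A \ B = 03:47-06:16, 07:28-12:51, 19:36-20:08.
That is 3 disjoint pieces.

3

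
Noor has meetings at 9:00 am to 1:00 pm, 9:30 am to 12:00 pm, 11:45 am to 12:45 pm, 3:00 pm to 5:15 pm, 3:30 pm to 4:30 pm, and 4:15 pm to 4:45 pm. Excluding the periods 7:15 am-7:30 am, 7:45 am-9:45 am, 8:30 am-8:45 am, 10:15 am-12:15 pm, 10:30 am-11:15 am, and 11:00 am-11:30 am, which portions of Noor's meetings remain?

Merge the first list: 9:00 am–1:00 pm, 3:00 pm–5:15 pm.
Merge the second list: 7:15 am–7:30 am, 7:45 am–9:45 am, 10:15 am–12:15 pm.
9:00 am–1:00 pm with B removed leaves 9:45 am–10:15 am, 12:15 pm–1:00 pm.
3:00 pm–5:15 pm is untouched.

9:45 am–10:15 am, 12:15 pm–1:00 pm, 3:00 pm–5:15 pm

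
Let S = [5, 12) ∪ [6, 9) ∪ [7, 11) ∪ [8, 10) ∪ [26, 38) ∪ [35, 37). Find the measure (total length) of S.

19

Merged: [5, 12), [26, 38).
Lengths: 7 + 12 = 19.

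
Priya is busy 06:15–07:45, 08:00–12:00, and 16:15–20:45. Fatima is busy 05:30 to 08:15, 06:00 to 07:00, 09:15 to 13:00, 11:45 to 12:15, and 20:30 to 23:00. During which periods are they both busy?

06:15-07:45, 08:00-08:15, 09:15-12:00, 20:30-20:45

Second set merges to 05:30-08:15, 09:15-13:00, 20:30-23:00.
06:15-07:45 overlaps B on 06:15-07:45.
08:00-12:00 overlaps B on 08:00-08:15, 09:15-12:00.
16:15-20:45 overlaps B on 20:30-20:45.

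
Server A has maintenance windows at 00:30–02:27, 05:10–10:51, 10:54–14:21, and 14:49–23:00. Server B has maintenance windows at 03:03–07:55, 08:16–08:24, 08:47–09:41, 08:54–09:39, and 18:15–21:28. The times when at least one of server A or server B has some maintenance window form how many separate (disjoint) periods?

4

Merge the second list: 03:03-07:55, 08:16-08:24, 08:47-09:41, 18:15-21:28.
A ∪ B = 00:30-02:27, 03:03-10:51, 10:54-14:21, 14:49-23:00.
That is 4 disjoint pieces.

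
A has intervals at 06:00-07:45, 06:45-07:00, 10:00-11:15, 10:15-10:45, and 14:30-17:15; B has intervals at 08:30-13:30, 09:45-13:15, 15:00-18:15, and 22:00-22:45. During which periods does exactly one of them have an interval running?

Merge the first list: 06:00–07:45, 10:00–11:15, 14:30–17:15.
Merge the second list: 08:30–13:30, 15:00–18:15, 22:00–22:45.
Only in the first: 06:00–07:45, 14:30–15:00.
Only in the second: 08:30–10:00, 11:15–13:30, 17:15–18:15, 22:00–22:45.
Together these are the periods covered by exactly one.

06:00–07:45, 08:30–10:00, 11:15–13:30, 14:30–15:00, 17:15–18:15, 22:00–22:45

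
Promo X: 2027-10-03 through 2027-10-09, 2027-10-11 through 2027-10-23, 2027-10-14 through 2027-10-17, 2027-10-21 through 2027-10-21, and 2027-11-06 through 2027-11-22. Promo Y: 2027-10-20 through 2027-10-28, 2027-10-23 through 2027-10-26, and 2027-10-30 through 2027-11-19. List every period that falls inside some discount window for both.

2027-10-20 through 2027-10-23, 2027-11-06 through 2027-11-19

A, merged: 2027-10-03 through 2027-10-09, 2027-10-11 through 2027-10-23, 2027-11-06 through 2027-11-22.
B, merged: 2027-10-20 through 2027-10-28, 2027-10-30 through 2027-11-19.
2027-10-03 through 2027-10-09: no overlap with the second set.
2027-10-11 through 2027-10-23 meets the second set on 2027-10-20 through 2027-10-23.
2027-11-06 through 2027-11-22 meets the second set on 2027-11-06 through 2027-11-19.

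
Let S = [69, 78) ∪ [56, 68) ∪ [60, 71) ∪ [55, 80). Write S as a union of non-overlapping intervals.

Sort by start: [55, 80), [56, 68), [60, 71), [69, 78).
[56, 68) overlaps/touches [55, 80) → extend to [55, 80).
[60, 71) overlaps/touches [55, 80) → extend to [55, 80).
[69, 78) overlaps/touches [55, 80) → extend to [55, 80).

[55, 80)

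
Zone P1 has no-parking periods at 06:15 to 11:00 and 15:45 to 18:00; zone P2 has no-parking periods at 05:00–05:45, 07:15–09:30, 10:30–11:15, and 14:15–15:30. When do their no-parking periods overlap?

07:15–09:30, 10:30–11:00

06:15–11:00 overlaps B on 07:15–09:30, 10:30–11:00.
15:45–18:00 falls entirely outside B.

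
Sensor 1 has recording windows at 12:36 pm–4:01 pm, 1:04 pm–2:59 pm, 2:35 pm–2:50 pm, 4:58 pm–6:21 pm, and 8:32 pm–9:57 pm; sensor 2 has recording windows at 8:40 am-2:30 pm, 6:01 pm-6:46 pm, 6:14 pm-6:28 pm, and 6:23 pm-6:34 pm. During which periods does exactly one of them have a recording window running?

8:40 am-12:36 pm, 2:30 pm-4:01 pm, 4:58 pm-6:01 pm, 6:21 pm-6:46 pm, 8:32 pm-9:57 pm

A, merged: 12:36 pm-4:01 pm, 4:58 pm-6:21 pm, 8:32 pm-9:57 pm.
B, merged: 8:40 am-2:30 pm, 6:01 pm-6:46 pm.
A \ B = 2:30 pm-4:01 pm, 4:58 pm-6:01 pm, 8:32 pm-9:57 pm.
B \ A = 8:40 am-12:36 pm, 6:21 pm-6:46 pm.
Union of the two gives the symmetric difference.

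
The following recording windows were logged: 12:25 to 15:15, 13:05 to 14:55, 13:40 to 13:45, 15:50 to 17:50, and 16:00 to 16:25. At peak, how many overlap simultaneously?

3

At 13:40, 3 of the intervals are simultaneously active.
No point has more.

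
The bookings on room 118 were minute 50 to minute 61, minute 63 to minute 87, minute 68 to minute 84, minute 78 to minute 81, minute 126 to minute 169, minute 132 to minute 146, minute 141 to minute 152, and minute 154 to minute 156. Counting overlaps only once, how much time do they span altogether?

Merged: minute 50 to minute 61, minute 63 to minute 87, minute 126 to minute 169.
Lengths: 11 minutes + 24 minutes + 43 minutes = 78 minutes.

78 minutes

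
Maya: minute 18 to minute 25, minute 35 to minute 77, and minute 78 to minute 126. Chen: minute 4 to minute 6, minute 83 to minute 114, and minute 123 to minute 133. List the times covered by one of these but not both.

minute 4 to minute 6, minute 18 to minute 25, minute 35 to minute 77, minute 78 to minute 83, minute 114 to minute 123, minute 126 to minute 133

A but not B: minute 18 to minute 25, minute 35 to minute 77, minute 78 to minute 83, minute 114 to minute 123.
B but not A: minute 4 to minute 6, minute 126 to minute 133.
Combining gives A △ B.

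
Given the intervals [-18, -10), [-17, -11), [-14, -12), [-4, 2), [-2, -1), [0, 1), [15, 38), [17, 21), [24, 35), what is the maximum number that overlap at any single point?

3

Sweep endpoints in order; track running count of active intervals.
Peak of 3 reached at -14.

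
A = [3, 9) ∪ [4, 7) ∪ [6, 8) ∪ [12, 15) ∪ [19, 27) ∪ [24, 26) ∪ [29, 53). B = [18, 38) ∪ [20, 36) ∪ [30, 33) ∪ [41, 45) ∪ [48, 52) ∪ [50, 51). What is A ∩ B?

A, merged: [3, 9), [12, 15), [19, 27), [29, 53).
B, merged: [18, 38), [41, 45), [48, 52).
[3, 9) falls entirely outside B.
[12, 15) falls entirely outside B.
[19, 27) overlaps B on [19, 27).
[29, 53) overlaps B on [29, 38), [41, 45), [48, 52).

[19, 27) ∪ [29, 38) ∪ [41, 45) ∪ [48, 52)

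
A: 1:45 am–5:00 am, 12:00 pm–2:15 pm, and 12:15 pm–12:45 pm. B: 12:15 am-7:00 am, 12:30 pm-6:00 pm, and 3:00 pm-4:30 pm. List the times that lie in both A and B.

A, merged: 1:45 am-5:00 am, 12:00 pm-2:15 pm.
B, merged: 12:15 am-7:00 am, 12:30 pm-6:00 pm.
1:45 am-5:00 am overlaps B on 1:45 am-5:00 am.
12:00 pm-2:15 pm overlaps B on 12:30 pm-2:15 pm.

1:45 am-5:00 am, 12:30 pm-2:15 pm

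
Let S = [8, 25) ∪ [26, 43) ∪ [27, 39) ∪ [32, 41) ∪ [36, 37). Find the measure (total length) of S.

Merged: [8, 25), [26, 43).
Lengths: 17 + 17 = 34.

34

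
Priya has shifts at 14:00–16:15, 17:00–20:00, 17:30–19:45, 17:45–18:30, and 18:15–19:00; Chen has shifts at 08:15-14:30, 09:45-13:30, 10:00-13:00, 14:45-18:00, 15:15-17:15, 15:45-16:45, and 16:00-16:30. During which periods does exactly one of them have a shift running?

Merge the first list: 14:00-16:15, 17:00-20:00.
Merge the second list: 08:15-14:30, 14:45-18:00.
Only in the first: 14:30-14:45, 18:00-20:00.
Only in the second: 08:15-14:00, 16:15-17:00.
Together these are the periods covered by exactly one.

08:15-14:00, 14:30-14:45, 16:15-17:00, 18:00-20:00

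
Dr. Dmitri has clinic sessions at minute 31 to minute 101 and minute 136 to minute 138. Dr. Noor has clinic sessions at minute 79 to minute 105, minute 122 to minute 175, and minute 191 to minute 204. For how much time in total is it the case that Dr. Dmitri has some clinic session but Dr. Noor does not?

48 minutes

A \ B = minute 31 to minute 79.
Total: 48 minutes.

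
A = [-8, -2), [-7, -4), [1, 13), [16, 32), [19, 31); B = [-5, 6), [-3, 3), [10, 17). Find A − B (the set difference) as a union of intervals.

[-8, -5) ∪ [6, 10) ∪ [17, 32)

Merge the first list: [-8, -2), [1, 13), [16, 32).
Merge the second list: [-5, 6), [10, 17).
[-8, -2) minus B → [-8, -5).
[1, 13) minus B → [6, 10).
[16, 32) minus B → [17, 32).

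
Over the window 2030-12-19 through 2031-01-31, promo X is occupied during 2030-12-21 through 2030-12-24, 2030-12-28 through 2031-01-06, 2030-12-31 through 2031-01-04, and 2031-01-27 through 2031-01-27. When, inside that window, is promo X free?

2030-12-19 through 2030-12-20, 2030-12-25 through 2030-12-27, 2031-01-07 through 2031-01-26, 2031-01-28 through 2031-01-31

After merging, the occupied span is 2030-12-21 through 2030-12-24, 2030-12-28 through 2031-01-06, 2031-01-27 through 2031-01-27.
Gaps within 2030-12-19 through 2031-01-31: 2030-12-19 through 2030-12-20, 2030-12-25 through 2030-12-27, 2031-01-07 through 2031-01-26, 2031-01-28 through 2031-01-31.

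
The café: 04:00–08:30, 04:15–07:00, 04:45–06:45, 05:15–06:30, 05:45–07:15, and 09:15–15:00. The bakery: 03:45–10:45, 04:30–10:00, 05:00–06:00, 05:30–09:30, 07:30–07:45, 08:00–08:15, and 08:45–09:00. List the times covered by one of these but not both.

First set merges to 04:00-08:30, 09:15-15:00.
Second set merges to 03:45-10:45.
Only in the first: 10:45-15:00.
Only in the second: 03:45-04:00, 08:30-09:15.
Together these are the periods covered by exactly one.

03:45-04:00, 08:30-09:15, 10:45-15:00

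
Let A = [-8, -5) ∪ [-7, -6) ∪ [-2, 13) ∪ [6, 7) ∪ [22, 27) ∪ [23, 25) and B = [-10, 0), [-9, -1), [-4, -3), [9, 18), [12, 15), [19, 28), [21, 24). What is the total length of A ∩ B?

A, merged: [-8, -5), [-2, 13), [22, 27).
B, merged: [-10, 0), [9, 18), [19, 28).
A ∩ B = [-8, -5), [-2, 0), [9, 13), [22, 27).
Total: 3 + 2 + 4 + 5 = 14.

14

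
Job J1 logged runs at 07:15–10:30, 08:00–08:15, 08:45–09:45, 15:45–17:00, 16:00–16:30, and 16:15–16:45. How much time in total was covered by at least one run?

Merged: 07:15–10:30, 15:45–17:00.
Lengths: 3 h 15 min + 1 h 15 min = 4 h 30 min.

4 h 30 min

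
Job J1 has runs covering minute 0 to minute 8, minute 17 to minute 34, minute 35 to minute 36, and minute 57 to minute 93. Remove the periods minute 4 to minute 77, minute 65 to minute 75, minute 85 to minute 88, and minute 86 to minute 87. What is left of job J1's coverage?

minute 0 to minute 4, minute 77 to minute 85, minute 88 to minute 93

B, merged: minute 4 to minute 77, minute 85 to minute 88.
minute 0 to minute 8 with B removed leaves minute 0 to minute 4.
minute 17 to minute 34 lies entirely inside B → drops out.
minute 35 to minute 36 lies entirely inside B → drops out.
minute 57 to minute 93 with B removed leaves minute 77 to minute 85, minute 88 to minute 93.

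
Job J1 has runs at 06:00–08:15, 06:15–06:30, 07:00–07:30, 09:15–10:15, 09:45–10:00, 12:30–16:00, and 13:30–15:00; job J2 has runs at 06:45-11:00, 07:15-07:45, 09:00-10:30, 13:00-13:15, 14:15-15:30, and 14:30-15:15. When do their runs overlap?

First set merges to 06:00–08:15, 09:15–10:15, 12:30–16:00.
Second set merges to 06:45–11:00, 13:00–13:15, 14:15–15:30.
06:00–08:15 meets the second set on 06:45–08:15.
09:15–10:15 meets the second set on 09:15–10:15.
12:30–16:00 meets the second set on 13:00–13:15, 14:15–15:30.

06:45–08:15, 09:15–10:15, 13:00–13:15, 14:15–15:30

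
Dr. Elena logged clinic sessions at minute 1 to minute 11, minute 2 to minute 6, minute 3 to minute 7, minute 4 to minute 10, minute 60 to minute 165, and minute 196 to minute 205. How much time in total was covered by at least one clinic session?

124 minutes

Merged: minute 1 to minute 11, minute 60 to minute 165, minute 196 to minute 205.
Lengths: 10 minutes + 105 minutes + 9 minutes = 124 minutes.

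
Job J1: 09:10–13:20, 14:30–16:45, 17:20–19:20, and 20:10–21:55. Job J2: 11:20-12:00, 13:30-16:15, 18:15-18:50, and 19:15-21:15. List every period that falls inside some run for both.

09:10-13:20 meets the second set on 11:20-12:00.
14:30-16:45 meets the second set on 14:30-16:15.
17:20-19:20 meets the second set on 18:15-18:50, 19:15-19:20.
20:10-21:55 meets the second set on 20:10-21:15.

11:20-12:00, 14:30-16:15, 18:15-18:50, 19:15-19:20, 20:10-21:15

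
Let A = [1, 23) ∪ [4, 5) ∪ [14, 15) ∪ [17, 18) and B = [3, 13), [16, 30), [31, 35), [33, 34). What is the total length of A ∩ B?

First set merges to [1, 23).
Second set merges to [3, 13), [16, 30), [31, 35).
A ∩ B = [3, 13), [16, 23).
Total: 10 + 7 = 17.

17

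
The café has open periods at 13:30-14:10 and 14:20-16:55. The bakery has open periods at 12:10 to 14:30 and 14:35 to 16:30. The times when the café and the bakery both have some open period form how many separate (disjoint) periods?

A ∩ B = 13:30-14:10, 14:20-14:30, 14:35-16:30.
That is 3 disjoint pieces.

3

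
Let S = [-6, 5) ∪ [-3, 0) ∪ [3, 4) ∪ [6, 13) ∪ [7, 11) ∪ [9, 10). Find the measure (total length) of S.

Merged: [-6, 5), [6, 13).
Lengths: 11 + 7 = 18.

18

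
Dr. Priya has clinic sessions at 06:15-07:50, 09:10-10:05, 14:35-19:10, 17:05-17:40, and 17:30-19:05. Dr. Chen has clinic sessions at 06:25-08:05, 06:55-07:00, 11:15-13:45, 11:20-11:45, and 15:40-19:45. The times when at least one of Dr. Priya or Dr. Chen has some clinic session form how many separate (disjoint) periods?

4

First set merges to 06:15–07:50, 09:10–10:05, 14:35–19:10.
Second set merges to 06:25–08:05, 11:15–13:45, 15:40–19:45.
A ∪ B = 06:15–08:05, 09:10–10:05, 11:15–13:45, 14:35–19:45.
That is 4 disjoint pieces.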